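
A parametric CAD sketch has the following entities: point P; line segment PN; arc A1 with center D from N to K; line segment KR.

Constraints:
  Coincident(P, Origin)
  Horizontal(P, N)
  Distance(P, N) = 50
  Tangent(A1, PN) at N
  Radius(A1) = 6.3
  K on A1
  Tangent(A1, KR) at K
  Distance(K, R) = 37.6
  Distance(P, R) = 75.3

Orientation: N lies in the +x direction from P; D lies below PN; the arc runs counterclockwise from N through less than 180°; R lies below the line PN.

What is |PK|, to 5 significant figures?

45.406

Checks: |DN| = 6.300 ✓; |DK| = 6.300 ✓; ∠(DK, KR) = 90.00° ✓; |KR| = 37.60 ✓; |PR| = 75.30 ✓.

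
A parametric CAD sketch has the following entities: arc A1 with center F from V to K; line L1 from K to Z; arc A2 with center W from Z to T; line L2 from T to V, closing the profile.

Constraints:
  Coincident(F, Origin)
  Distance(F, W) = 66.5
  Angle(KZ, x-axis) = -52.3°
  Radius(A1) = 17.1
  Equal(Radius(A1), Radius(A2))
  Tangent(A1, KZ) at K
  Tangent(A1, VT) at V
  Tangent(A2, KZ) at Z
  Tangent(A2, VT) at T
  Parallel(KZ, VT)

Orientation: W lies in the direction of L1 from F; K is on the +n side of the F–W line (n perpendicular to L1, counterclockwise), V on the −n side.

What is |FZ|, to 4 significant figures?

68.66

Tangency of A1 to both parallel lines with radius 17.1 puts K and V at F ± 17.1·n: K = (13.53, 10.46), V = (-13.53, -10.46). Equal radii place Z and T the same way about W: Z = W + 17.1·n = (54.20, -42.16), T = W − 17.1·n = (27.14, -63.07). Then |FZ| = |Z − F| = 68.66.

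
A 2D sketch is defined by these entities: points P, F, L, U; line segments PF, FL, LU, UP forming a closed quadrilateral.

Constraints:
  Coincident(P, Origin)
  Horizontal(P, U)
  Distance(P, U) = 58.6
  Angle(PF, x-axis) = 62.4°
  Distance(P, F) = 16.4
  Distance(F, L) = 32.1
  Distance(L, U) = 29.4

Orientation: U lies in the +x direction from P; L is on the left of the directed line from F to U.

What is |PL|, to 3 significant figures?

44.6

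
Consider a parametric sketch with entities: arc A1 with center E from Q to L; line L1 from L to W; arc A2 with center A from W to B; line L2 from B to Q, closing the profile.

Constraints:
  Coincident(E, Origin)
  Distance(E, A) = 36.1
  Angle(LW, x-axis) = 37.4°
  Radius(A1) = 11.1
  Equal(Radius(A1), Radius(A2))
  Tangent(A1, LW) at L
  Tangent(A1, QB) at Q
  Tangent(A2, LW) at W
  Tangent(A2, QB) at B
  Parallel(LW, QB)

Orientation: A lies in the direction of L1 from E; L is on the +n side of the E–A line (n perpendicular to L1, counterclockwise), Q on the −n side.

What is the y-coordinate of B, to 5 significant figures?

13.108

The slot axis is L1's direction at 37.4°, so u = (cos 37.4°, sin 37.4°) = (0.79441, 0.60738) and n = (−sin 37.4°, cos 37.4°) = (-0.60738, 0.79441). E is at the origin and A lies 36.1 along u from E, so A = 36.1·u = (28.678, 21.926). Tangency of A1 to both parallel lines with radius 11.1 puts L and Q at E ± 11.1·n: L = (-6.7419, 8.8180), Q = (6.7419, -8.8180). Equal radii place W and B the same way about A: W = A + 11.1·n = (21.936, 30.744), B = A − 11.1·n = (35.420, 13.108). So B.y = 13.108.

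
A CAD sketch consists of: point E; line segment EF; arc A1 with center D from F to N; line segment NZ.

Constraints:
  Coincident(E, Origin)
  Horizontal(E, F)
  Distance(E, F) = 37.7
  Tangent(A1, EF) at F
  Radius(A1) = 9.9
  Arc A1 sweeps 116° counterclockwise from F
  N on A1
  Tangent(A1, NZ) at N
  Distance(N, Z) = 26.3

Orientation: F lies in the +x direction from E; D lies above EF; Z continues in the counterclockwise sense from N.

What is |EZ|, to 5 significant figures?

51.620

E is at the origin; E and F share the same y with |EF| = 37.7 and F on the +x side, so F = (37.700, 0.0000). The tangent condition forces DF to be normal to EF, so D = F + (0, 9.9) = (37.700, 9.9000). On A1, F sits at bearing -90° from D; a 116° counterclockwise sweep puts N at bearing 26°, so N = D + 9.9·(cos 26°, sin 26°) = (46.598, 14.240). Tangency of A1 to NZ means the radius DN is perpendicular to NZ, so NZ runs along (−sin 26°, cos 26°); with |NZ| = 26.3, Z = (35.069, 37.878). Then |EZ| = |Z − E| = 51.620.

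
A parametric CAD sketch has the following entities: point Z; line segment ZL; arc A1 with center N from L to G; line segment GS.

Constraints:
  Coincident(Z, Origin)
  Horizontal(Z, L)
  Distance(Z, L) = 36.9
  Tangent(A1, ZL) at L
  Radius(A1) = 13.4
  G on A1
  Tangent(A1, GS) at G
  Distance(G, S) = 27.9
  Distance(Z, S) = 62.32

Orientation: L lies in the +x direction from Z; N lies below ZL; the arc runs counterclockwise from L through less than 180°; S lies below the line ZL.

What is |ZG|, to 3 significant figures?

34.7

Checks: |NG| = 13.40 ✓; ∠(NG, GS) = 90.00° ✓; |GS| = 27.90 ✓; |ZS| = 62.32 ✓.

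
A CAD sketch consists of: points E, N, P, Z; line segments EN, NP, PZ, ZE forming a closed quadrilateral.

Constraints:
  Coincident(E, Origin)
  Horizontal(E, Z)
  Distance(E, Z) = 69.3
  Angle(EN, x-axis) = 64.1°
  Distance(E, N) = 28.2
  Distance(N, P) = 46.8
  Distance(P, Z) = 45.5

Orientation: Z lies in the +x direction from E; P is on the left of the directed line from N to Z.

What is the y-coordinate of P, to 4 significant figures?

43.36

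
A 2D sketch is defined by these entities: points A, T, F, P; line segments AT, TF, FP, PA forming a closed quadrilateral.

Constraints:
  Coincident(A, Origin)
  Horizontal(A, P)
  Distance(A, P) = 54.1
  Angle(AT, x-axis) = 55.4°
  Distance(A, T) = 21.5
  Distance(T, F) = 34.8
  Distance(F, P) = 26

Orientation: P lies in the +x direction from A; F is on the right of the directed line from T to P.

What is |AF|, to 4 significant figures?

33.00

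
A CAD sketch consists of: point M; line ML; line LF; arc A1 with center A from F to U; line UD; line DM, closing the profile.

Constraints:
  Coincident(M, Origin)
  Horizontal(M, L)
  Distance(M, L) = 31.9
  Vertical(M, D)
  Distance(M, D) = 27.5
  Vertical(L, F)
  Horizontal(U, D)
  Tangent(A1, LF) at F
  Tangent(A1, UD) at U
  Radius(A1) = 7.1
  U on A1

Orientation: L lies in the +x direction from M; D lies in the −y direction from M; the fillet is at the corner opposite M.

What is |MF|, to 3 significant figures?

37.9

M is at the origin; ML is horizontal with |ML| = 31.9 and L on the +x side, so L = (31.9, 0.00). M and D share the same x with |MD| = 27.5 and D on the −y side, so D = (0.00, -27.5). The virtual corner opposite M is at (31.9, -27.5). Tangency of A1 to LF means the radius AF is perpendicular to LF and since A1 is tangent to UD there, AU ⟂ UD, with radius 7.1, so the center A sits 7.1 in from both sides at A = (24.8, -20.4). That places the tangent points at F = (31.9, -20.4) on LF and U = (24.8, -27.5) on UD. Then |MF| = |F − M| = 37.9.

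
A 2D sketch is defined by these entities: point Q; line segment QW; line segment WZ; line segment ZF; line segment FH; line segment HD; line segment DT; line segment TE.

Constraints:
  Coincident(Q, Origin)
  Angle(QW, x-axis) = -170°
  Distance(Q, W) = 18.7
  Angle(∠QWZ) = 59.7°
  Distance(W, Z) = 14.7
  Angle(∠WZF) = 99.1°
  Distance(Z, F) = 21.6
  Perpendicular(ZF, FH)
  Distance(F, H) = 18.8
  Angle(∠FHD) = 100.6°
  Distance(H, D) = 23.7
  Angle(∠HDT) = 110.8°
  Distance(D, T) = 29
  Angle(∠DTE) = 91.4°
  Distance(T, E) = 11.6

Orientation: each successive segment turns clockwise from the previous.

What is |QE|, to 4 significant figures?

27.12

∠HDT = 110.8° gives DT at 110.2° from the x-axis; with |DT| = 29.0, T = (-29.49, 15.37). ∠DTE = 91.4° gives TE at 21.60° from the x-axis; with |TE| = 11.6, E = (-18.71, 19.64). Then |QE| = |E − Q| = 27.12.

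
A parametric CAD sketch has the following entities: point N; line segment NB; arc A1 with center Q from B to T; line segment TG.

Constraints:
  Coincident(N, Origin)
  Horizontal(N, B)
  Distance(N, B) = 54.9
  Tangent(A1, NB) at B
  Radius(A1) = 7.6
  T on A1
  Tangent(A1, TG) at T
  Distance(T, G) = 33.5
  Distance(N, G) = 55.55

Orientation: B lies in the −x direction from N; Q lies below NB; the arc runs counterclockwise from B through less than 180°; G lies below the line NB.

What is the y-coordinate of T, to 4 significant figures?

-12.33

N is at the origin; NB is horizontal with |NB| = 54.9 and B on the −x side, so B = (-54.90, 0.000). Since A1 is tangent to NB there, QB ⟂ NB, so Q = B + (0, -7.6) = (-54.90, -7.600). Since QT ⟂ TG (tangency), |QG| = √(7.6² + 33.5²) = 34.35 regardless of where T sits on A1. So G lies on both circle(N, 55.55) and circle(Q, 34.35); the below-NB intersection is G = (-40.00, -38.55). T is the foot of the tangent from G: T = (-60.85, -12.33).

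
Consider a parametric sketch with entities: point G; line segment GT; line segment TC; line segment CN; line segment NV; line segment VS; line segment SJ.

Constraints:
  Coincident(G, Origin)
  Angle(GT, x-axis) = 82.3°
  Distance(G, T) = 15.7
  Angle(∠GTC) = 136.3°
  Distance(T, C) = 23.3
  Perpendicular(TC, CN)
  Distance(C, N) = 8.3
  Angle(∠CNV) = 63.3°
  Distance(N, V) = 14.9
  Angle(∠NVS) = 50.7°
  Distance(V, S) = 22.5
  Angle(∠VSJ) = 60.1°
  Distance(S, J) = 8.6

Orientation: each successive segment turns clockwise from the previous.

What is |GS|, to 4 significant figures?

45.75

G is at the origin; GT runs at 82.3° with length 15.7, so T = (2.104, 15.56). ∠GTC = 136.3° gives TC at 38.60° from the x-axis; with |TC| = 23.3, C = (20.31, 30.09). The perpendicularity gives CN at right angles to TC, so CN runs at -51.40°; with |CN| = 8.3, N = (25.49, 23.61). ∠CNV = 63.3° gives NV at -168.1° from the x-axis; with |NV| = 14.9, V = (10.91, 20.54). ∠NVS = 50.7° gives VS at 62.60° from the x-axis; with |VS| = 22.5, S = (21.27, 40.51). Then |GS| = |S − G| = 45.75.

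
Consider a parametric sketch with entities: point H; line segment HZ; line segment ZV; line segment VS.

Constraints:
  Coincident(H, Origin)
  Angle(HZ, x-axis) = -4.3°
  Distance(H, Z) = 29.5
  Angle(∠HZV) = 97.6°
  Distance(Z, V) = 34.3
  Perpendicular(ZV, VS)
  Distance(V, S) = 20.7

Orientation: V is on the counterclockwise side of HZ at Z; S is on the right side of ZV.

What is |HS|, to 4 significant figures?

62.88

∠HZV = 97.6°, so ZV runs at -4.3° + (180° − 97.6°) = 78.10° from the x-axis; with |ZV| = 34.3, V = Z + 34.3·(cos 78.10°, sin 78.10°) = (36.49, 31.35). The perpendicularity gives VS at right angles to ZV; with |VS| = 20.7 on the right of ZV, S = V + 20.7·(0.9785, -0.2062) = (56.74, 27.08). Then |HS| = |S − H| = 62.88.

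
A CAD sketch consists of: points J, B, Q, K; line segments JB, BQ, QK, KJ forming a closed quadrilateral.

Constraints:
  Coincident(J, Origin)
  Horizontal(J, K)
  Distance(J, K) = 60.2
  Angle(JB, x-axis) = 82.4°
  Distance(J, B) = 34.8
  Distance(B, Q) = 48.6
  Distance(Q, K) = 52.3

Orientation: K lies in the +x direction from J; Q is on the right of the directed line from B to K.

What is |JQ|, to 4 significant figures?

16.93

J is at the origin; JK is horizontal with |JK| = 60.2 and K in +x, so K = (60.2, 0). JB runs at 82.4° with |JB| = 34.8, so B = (4.603, 34.49). Q is determined by |BQ| = 48.6 and |QK| = 52.3 together: it lies at the intersection of circle(B, 48.6) and circle(K, 52.3). With |BK| = 65.43, the foot of the radical line on BK is 29.86 from B and the perpendicular offset is √(48.6² − 29.86²) = 38.34. Taking the right-of-BK solution: Q = (9.762, -13.83).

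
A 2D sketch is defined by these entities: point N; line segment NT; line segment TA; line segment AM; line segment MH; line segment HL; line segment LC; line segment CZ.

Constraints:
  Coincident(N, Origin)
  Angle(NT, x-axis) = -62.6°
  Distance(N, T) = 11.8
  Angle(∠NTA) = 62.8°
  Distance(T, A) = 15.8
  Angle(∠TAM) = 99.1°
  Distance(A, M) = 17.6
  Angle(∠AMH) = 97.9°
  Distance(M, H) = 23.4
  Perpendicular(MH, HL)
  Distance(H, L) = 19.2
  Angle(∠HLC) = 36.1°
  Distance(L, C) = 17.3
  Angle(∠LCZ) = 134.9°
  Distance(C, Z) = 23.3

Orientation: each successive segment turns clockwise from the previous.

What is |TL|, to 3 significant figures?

11.1

∠AMH = 97.9° gives MH at 17.2° from the x-axis; with |MH| = 23.4, H = (9.14, 13.8). The perpendicularity gives HL at right angles to MH, so HL runs at -72.8°; with |HL| = 19.2, L = (14.8, -4.58). Then |TL| = |L − T| = 11.1.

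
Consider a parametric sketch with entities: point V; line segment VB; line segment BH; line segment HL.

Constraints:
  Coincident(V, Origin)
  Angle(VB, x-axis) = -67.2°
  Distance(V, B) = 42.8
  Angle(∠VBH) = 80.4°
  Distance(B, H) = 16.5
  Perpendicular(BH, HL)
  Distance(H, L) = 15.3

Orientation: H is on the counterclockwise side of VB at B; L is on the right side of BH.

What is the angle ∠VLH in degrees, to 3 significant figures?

9.25°

V is at the origin; VB runs at -67.2° with length 42.8, so B = 42.8·(cos -67.2°, sin -67.2°) = (16.6, -39.5). ∠VBH = 80.4°, so BH runs at -67.2° + (180° − 80.4°) = 32.4° from the x-axis; with |BH| = 16.5, H = B + 16.5·(cos 32.4°, sin 32.4°) = (30.5, -30.6). The perpendicularity gives HL at right angles to BH; with |HL| = 15.3 on the right of BH, L = H + 15.3·(0.536, -0.844) = (38.7, -43.5). Then cos ∠VLH = LV·LH / (|LV||LH|), giving 9.25°.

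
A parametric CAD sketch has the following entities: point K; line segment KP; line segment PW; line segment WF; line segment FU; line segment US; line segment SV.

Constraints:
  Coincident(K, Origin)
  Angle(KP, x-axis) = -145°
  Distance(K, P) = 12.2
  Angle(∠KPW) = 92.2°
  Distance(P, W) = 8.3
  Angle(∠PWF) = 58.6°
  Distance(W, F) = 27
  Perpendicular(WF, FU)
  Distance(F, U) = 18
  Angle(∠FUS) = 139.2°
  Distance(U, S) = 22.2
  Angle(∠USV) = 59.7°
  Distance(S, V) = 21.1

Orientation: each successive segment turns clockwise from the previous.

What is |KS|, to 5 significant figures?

33.764

K is at the origin; KP runs at -145.0° with length 12.2, so P = (-9.9937, -6.9976). ∠KPW = 92.2° gives PW at 127.20° from the x-axis; with |PW| = 8.3, W = (-15.012, -0.38643). ∠PWF = 58.6° gives WF at 5.8000° from the x-axis; with |WF| = 27.0, F = (11.850, 2.3421). The perpendicularity gives FU at right angles to WF, so FU runs at -84.200°; with |FU| = 18.0, U = (13.669, -15.566). ∠FUS = 139.2° gives US at -125.00° from the x-axis; with |US| = 22.2, S = (0.93557, -33.751). Then |KS| = |S − K| = 33.764.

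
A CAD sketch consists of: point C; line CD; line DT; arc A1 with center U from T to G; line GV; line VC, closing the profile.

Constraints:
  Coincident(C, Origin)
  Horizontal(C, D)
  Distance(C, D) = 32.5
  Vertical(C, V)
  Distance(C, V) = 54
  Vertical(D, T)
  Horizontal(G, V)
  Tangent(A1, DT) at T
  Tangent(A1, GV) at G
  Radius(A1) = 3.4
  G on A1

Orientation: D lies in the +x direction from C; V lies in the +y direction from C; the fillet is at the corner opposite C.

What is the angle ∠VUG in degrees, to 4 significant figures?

83.34°

C is at the origin; CD is horizontal with |CD| = 32.5 and D on the +x side, so D = (32.50, 0.000). CV is vertical with |CV| = 54.0 and V on the +y side, so V = (0.000, 54.00). The virtual corner opposite C is at (32.50, 54.00). Tangency of A1 to DT means the radius UT is perpendicular to DT and A1 meets GV tangentially, so UG is at right angles to GV, with radius 3.4, so the center U sits 3.4 in from both sides at U = (29.10, 50.60). That places the tangent points at T = (32.50, 50.60) on DT and G = (29.10, 54.00) on GV. Then cos ∠VUG = UV·UG / (|UV||UG|), giving 83.34°.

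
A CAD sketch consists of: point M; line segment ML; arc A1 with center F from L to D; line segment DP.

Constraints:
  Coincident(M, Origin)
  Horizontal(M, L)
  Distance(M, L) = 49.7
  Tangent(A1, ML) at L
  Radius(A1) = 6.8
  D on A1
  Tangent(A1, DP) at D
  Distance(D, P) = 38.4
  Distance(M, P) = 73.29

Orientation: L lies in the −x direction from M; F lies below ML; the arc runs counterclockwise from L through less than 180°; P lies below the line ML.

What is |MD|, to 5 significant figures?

56.874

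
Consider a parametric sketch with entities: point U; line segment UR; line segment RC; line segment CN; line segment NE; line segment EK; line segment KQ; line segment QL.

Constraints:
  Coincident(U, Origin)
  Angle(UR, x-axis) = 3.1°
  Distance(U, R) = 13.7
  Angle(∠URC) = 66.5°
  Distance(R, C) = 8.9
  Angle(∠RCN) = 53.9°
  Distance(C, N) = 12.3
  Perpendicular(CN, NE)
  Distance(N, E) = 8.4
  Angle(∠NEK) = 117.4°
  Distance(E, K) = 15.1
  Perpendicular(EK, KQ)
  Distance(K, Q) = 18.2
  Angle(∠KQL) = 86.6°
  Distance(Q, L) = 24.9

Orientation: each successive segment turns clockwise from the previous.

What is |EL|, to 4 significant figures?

19.36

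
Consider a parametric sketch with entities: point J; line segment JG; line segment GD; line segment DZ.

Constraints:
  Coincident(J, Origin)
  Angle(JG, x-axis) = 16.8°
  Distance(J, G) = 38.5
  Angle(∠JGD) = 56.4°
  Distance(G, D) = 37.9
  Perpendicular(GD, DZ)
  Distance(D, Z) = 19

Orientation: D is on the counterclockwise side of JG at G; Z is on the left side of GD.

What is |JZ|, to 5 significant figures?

21.122

J is at the origin; JG runs at 16.8° with length 38.5, so G = 38.5·(cos 16.8°, sin 16.8°) = (36.857, 11.128). ∠JGD = 56.4°, so GD runs at 16.8° + (180° − 56.4°) = 140.40° from the x-axis; with |GD| = 37.9, D = G + 37.9·(cos 140.40°, sin 140.40°) = (7.6543, 35.286). GD ⟂ DZ; with |DZ| = 19.0 on the left of GD, Z = D + 19.0·(-0.63742, -0.77051) = (-4.4567, 20.646). Then |JZ| = |Z − J| = 21.122.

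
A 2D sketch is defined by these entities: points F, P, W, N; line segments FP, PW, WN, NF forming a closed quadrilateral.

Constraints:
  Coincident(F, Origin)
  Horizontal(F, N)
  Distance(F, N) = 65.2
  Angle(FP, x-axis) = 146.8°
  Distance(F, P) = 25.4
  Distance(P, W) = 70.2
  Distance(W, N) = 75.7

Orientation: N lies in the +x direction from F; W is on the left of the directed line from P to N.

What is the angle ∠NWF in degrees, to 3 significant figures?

52.8°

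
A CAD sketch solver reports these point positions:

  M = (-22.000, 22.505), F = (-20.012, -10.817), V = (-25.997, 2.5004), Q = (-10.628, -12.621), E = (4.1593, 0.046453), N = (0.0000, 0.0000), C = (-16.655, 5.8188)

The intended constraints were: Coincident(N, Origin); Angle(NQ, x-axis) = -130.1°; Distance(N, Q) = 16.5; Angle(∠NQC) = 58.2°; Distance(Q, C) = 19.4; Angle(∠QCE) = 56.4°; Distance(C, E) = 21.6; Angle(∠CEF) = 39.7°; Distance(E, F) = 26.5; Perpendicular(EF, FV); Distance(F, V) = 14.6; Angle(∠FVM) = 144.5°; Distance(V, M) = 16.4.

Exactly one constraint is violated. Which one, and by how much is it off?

Distance(V, M) = 16.4 — off by 4.00.

N = (0.00, 0.00) ✓; NQ at -130.1° ✓; |NQ| = 16.50 ✓; ∠NQC = 58.20° ✓; |QC| = 19.40 ✓; ∠QCE = 56.40° ✓; |CE| = 21.60 ✓; ∠CEF = 39.70° ✓; |EF| = 26.50 ✓; ∠(EF, FV) = 90.00° ✓; |FV| = 14.60 ✓; ∠FVM = 144.5° ✓; |VM| = 20.40 ✗.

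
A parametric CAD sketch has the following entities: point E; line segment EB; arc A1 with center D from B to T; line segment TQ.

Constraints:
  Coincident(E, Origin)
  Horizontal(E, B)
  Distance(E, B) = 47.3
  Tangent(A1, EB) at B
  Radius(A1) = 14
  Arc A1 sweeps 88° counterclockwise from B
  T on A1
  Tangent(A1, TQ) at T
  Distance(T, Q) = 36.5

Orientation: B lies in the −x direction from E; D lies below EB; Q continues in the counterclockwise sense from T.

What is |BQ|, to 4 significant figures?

52.27

E is at the origin; E and B share the same y with |EB| = 47.3 and B on the −x side, so B = (-47.30, 0.000). A1 meets EB tangentially, so DB is at right angles to EB, so D = B + (0, -14) = (-47.30, -14.00). On A1, B sits at bearing 90° from D; an 88° counterclockwise sweep puts T at bearing 178°, so T = D + 14.0·(cos 178°, sin 178°) = (-61.29, -13.51). The tangent condition forces DT to be normal to TQ, so TQ runs along (−sin 178°, cos 178°); with |TQ| = 36.5, Q = (-62.57, -49.99). Then |BQ| = |Q − B| = 52.27.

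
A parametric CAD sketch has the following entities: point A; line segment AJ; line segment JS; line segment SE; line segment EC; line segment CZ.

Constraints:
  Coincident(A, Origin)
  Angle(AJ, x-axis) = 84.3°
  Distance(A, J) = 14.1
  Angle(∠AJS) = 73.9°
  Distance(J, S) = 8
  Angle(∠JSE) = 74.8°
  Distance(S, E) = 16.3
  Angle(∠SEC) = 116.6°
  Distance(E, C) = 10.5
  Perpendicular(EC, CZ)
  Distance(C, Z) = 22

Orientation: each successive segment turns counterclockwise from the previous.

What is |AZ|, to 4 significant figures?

22.79

A is at the origin; AJ runs at 84.3° with length 14.1, so J = (1.400, 14.03). ∠AJS = 73.9° gives JS at -169.6° from the x-axis; with |JS| = 8.0, S = (-6.468, 12.59). ∠JSE = 74.8° gives SE at -64.40° from the x-axis; with |SE| = 16.3, E = (0.5748, -2.114). ∠SEC = 116.6° gives EC at -1.000° from the x-axis; with |EC| = 10.5, C = (11.07, -2.297). EC ⟂ CZ, so CZ runs at 89.00°; with |CZ| = 22.0, Z = (11.46, 19.70). Then |AZ| = |Z − A| = 22.79.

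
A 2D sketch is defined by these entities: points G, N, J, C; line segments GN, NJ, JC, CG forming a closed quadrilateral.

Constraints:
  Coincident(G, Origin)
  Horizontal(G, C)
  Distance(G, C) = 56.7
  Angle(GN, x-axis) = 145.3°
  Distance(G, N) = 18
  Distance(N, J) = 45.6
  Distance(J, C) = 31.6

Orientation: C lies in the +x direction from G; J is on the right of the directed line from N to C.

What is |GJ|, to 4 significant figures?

28.00

Checks: |NJ| = 45.60 ✓; |JC| = 31.60 ✓.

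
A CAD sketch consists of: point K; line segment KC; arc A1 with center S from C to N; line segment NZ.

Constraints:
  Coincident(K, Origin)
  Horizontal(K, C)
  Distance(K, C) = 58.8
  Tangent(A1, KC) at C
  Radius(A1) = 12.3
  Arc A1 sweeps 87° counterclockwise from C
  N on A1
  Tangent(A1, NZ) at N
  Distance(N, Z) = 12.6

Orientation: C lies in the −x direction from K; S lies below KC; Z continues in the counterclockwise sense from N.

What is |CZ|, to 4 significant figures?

27.48

K is at the origin; K and C share the same y with |KC| = 58.8 and C on the −x side, so C = (-58.80, 0.000). A1 meets KC tangentially, so SC is at right angles to KC, so S = C + (0, -12.3) = (-58.80, -12.30). On A1, C sits at bearing 90° from S; an 87° counterclockwise sweep puts N at bearing 177°, so N = S + 12.3·(cos 177°, sin 177°) = (-71.08, -11.66). A1 meets NZ tangentially, so SN is at right angles to NZ, so NZ runs along (−sin 177°, cos 177°); with |NZ| = 12.6, Z = (-71.74, -24.24). Then |CZ| = |Z − C| = 27.48.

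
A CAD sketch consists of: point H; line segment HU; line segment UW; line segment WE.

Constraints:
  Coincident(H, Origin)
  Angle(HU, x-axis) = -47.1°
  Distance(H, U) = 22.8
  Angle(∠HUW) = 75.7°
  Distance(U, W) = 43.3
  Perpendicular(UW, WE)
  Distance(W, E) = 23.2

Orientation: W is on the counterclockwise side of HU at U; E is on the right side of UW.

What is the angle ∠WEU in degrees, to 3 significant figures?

61.8°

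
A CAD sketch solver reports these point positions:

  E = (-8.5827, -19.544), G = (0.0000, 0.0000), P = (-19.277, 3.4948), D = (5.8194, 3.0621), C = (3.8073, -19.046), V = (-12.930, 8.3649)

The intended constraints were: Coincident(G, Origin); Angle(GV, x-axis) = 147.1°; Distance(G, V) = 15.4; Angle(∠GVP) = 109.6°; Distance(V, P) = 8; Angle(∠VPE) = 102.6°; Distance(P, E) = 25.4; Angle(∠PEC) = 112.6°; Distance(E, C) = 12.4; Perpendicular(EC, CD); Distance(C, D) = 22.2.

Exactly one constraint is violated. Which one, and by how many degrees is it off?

Perpendicular(EC, CD) — off by 7.50°.

G = (0.00, 0.00) ✓; GV at 147.1° ✓; |GV| = 15.40 ✓; ∠GVP = 109.6° ✓; |VP| = 8.000 ✓; ∠VPE = 102.6° ✓; |PE| = 25.40 ✓; ∠PEC = 112.6° ✓; |EC| = 12.40 ✓; ∠(EC, CD) = 82.50° ✗; |CD| = 22.20 ✓.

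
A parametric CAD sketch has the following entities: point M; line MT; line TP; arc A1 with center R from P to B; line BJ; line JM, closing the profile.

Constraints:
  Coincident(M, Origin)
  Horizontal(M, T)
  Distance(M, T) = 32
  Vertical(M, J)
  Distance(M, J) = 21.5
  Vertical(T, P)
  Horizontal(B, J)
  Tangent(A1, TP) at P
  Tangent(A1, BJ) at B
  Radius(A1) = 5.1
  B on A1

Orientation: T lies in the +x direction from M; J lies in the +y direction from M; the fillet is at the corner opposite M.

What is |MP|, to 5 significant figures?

35.958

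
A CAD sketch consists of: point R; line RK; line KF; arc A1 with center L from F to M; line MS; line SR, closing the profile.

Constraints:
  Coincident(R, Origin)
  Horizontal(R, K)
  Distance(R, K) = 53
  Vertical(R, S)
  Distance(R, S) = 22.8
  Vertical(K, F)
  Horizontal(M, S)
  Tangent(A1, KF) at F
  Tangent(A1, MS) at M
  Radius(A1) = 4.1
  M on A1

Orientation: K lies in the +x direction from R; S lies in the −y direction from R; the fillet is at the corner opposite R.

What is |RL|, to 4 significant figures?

52.35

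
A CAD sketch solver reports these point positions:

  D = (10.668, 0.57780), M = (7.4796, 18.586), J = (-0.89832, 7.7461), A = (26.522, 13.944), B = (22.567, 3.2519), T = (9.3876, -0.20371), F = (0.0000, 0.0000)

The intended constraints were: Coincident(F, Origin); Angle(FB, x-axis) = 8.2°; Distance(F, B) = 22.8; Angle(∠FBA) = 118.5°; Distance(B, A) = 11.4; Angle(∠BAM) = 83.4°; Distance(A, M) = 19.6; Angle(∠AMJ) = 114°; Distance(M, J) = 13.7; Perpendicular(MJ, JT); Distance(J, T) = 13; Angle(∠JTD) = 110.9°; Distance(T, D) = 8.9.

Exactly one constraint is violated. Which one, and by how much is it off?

Distance(T, D) = 8.9 — off by 7.40.

F = (0.00, 0.00) ✓; FB at 8.200° ✓; |FB| = 22.80 ✓; ∠FBA = 118.5° ✓; |BA| = 11.40 ✓; ∠BAM = 83.40° ✓; |AM| = 19.60 ✓; ∠AMJ = 114.0° ✓; |MJ| = 13.70 ✓; ∠(MJ, JT) = 90.00° ✓; |JT| = 13.00 ✓; ∠JTD = 110.9° ✓; |TD| = 1.500 ✗.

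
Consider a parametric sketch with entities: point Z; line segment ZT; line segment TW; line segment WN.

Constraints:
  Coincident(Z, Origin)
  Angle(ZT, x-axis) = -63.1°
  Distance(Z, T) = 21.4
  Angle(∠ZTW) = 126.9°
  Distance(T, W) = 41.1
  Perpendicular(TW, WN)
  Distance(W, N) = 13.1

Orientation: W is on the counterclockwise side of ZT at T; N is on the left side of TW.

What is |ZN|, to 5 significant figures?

54.098

∠ZTW = 126.9°, so TW runs at -63.1° + (180° − 126.9°) = -10.000° from the x-axis; with |TW| = 41.1, W = T + 41.1·(cos -10.000°, sin -10.000°) = (50.158, -26.221). TW is perpendicular to WN; with |WN| = 13.1 on the left of TW, N = W + 13.1·(0.17365, 0.98481) = (52.432, -13.320). Then |ZN| = |N − Z| = 54.098.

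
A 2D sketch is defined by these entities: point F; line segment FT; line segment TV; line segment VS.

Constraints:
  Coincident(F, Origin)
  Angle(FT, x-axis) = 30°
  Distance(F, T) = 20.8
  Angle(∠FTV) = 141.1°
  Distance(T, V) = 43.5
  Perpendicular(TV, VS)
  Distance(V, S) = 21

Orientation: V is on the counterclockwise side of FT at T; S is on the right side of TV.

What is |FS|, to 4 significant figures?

68.72

F is at the origin; FT runs at 30.0° with length 20.8, so T = 20.8·(cos 30.0°, sin 30.0°) = (18.01, 10.40). ∠FTV = 141.1°, so TV runs at 30.0° + (180° − 141.1°) = 68.90° from the x-axis; with |TV| = 43.5, V = T + 43.5·(cos 68.90°, sin 68.90°) = (33.67, 50.98). TV is perpendicular to VS; with |VS| = 21.0 on the right of TV, S = V + 21.0·(0.9330, -0.3600) = (53.27, 43.42). Then |FS| = |S − F| = 68.72.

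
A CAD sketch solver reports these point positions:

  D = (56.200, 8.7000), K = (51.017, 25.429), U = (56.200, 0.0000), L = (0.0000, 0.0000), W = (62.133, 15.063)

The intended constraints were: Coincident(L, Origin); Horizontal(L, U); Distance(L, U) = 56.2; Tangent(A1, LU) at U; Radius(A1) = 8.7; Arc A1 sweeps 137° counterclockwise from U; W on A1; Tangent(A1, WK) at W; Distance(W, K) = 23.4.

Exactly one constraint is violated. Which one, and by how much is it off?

Distance(W, K) = 23.4 — off by 8.20.

L = (0.00, 0.00) ✓; L.y = 0.00, U.y = 0.00 ✓; |LU| = 56.20 ✓; ∠(DU, UL) = 90.00° ✓; |DU| = 8.700 ✓; bearing(D→W) − bearing(D→U) = 137.0° ✓; |DW| = 8.700 ✓; ∠(DW, WK) = 90.00° ✓; |WK| = 15.20 ✗.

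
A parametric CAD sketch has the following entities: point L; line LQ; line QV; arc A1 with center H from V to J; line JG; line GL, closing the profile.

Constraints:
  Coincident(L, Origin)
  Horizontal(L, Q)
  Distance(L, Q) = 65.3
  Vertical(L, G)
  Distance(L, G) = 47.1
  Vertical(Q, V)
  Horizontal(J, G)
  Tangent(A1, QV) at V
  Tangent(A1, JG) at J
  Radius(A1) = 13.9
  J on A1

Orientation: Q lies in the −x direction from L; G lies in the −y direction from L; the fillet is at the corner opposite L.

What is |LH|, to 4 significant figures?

61.19

LG is vertical with |LG| = 47.1 and G on the −y side, so G = (0.000, -47.10). The virtual corner opposite L is at (-65.30, -47.10). The tangent condition forces HV to be normal to QV and tangency of A1 to JG means the radius HJ is perpendicular to JG, with radius 13.9, so the center H sits 13.9 in from both sides at H = (-51.40, -33.20). Then |LH| = |H − L| = 61.19.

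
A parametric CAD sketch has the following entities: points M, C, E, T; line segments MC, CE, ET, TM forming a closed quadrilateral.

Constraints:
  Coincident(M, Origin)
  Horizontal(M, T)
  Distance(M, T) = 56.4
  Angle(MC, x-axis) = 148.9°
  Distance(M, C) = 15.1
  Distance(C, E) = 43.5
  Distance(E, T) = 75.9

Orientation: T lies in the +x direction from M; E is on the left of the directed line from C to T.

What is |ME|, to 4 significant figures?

49.65

M is at the origin; M and T share the same y with |MT| = 56.4 and T in +x, so T = (56.4, 0). MC runs at 148.9° with |MC| = 15.1, so C = (-12.93, 7.800). E is determined by |CE| = 43.5 and |ET| = 75.9 together: it lies at the intersection of circle(C, 43.5) and circle(T, 75.9). With |CT| = 69.77, the foot of the radical line on CT is 7.159 from C and the perpendicular offset is √(43.5² − 7.159²) = 42.91. Taking the left-of-CT solution: E = (-1.019, 49.64).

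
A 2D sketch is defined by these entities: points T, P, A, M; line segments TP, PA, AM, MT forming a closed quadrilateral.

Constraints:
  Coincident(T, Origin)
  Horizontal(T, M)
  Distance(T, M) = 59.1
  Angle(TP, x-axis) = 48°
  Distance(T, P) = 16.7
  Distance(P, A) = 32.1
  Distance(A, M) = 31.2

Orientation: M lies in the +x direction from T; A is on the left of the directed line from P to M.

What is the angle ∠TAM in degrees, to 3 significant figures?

94.5°

T is at the origin; T and M share the same y with |TM| = 59.1 and M in +x, so M = (59.1, 0). TP runs at 48.0° with |TP| = 16.7, so P = (11.2, 12.4). A is determined by |PA| = 32.1 and |AM| = 31.2 together: it lies at the intersection of circle(P, 32.1) and circle(M, 31.2). With |PM| = 49.5, the foot of the radical line on PM is 25.3 from P and the perpendicular offset is √(32.1² − 25.3²) = 19.7. Taking the left-of-PM solution: A = (40.6, 25.2).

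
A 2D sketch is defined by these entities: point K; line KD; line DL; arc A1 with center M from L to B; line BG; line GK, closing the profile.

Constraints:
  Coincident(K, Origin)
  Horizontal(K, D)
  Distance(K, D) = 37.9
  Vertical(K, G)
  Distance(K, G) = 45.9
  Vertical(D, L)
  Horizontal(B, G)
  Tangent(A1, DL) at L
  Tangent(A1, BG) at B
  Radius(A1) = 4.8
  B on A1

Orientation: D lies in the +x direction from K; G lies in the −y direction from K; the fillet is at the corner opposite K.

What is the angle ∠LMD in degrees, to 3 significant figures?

83.3°

K is at the origin; KD is horizontal with |KD| = 37.9 and D on the +x side, so D = (37.9, 0.00). KG is vertical with |KG| = 45.9 and G on the −y side, so G = (0.00, -45.9). The virtual corner opposite K is at (37.9, -45.9). A1 meets DL tangentially, so ML is at right angles to DL and tangency of A1 to BG means the radius MB is perpendicular to BG, with radius 4.8, so the center M sits 4.8 in from both sides at M = (33.1, -41.1). That places the tangent points at L = (37.9, -41.1) on DL and B = (33.1, -45.9) on BG. Then cos ∠LMD = ML·MD / (|ML||MD|), giving 83.3°.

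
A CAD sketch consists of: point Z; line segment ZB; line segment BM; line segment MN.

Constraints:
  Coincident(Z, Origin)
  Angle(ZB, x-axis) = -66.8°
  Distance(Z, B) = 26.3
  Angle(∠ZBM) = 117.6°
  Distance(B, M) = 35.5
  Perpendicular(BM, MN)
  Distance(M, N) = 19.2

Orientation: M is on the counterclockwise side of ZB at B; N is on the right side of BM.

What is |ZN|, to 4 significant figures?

63.88

∠ZBM = 117.6°, so BM runs at -66.8° + (180° − 117.6°) = -4.400° from the x-axis; with |BM| = 35.5, M = B + 35.5·(cos -4.400°, sin -4.400°) = (45.76, -26.90). BM ⟂ MN; with |MN| = 19.2 on the right of BM, N = M + 19.2·(-0.07672, -0.9971) = (44.28, -46.04). Then |ZN| = |N − Z| = 63.88.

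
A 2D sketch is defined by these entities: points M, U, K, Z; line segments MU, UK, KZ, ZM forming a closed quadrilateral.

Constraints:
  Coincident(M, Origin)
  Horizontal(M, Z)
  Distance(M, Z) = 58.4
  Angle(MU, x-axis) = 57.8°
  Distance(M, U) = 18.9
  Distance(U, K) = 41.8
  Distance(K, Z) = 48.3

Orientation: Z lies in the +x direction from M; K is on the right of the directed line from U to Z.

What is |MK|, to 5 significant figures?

30.503

M is at the origin; MZ is horizontal with |MZ| = 58.4 and Z in +x, so Z = (58.4, 0). MU runs at 57.8° with |MU| = 18.9, so U = (10.071, 15.993). K is determined by |UK| = 41.8 and |KZ| = 48.3 together: it lies at the intersection of circle(U, 41.8) and circle(Z, 48.3). With |UZ| = 50.906, the foot of the radical line on UZ is 19.701 from U and the perpendicular offset is √(41.8² − 19.701²) = 36.866. Taking the right-of-UZ solution: K = (17.193, -25.196).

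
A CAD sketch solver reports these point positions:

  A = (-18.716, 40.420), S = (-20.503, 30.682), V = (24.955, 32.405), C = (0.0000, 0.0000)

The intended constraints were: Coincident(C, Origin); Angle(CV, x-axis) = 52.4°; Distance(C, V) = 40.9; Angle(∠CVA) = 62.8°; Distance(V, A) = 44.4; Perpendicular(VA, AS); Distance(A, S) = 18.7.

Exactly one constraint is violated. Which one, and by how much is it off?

Distance(A, S) = 18.7 — off by 8.80.

C = (0.00, 0.00) ✓; CV at 52.40° ✓; |CV| = 40.90 ✓; ∠CVA = 62.80° ✓; |VA| = 44.40 ✓; ∠(VA, AS) = 90.00° ✓; |AS| = 9.901 ✗.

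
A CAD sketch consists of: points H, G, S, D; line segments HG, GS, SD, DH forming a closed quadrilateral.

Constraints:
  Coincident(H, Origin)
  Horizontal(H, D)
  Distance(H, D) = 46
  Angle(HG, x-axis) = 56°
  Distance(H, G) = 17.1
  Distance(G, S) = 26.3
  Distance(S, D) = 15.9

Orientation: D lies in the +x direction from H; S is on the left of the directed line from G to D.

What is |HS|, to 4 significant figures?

37.80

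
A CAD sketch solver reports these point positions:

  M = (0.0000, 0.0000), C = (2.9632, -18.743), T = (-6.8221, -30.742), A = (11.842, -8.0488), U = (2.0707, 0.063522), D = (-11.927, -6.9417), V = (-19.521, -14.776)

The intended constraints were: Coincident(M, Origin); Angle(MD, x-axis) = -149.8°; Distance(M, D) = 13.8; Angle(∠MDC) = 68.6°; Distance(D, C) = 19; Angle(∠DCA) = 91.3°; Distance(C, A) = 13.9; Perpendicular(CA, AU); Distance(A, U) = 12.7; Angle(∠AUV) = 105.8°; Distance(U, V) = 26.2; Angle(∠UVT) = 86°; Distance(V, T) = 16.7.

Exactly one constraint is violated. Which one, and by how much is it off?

Distance(V, T) = 16.7 — off by 3.70.

M = (0.00, 0.00) ✓; MD at -149.8° ✓; |MD| = 13.80 ✓; ∠MDC = 68.60° ✓; |DC| = 19.00 ✓; ∠DCA = 91.30° ✓; |CA| = 13.90 ✓; ∠(CA, AU) = 90.00° ✓; |AU| = 12.70 ✓; ∠AUV = 105.8° ✓; |UV| = 26.20 ✓; ∠UVT = 86.00° ✓; |VT| = 20.40 ✗.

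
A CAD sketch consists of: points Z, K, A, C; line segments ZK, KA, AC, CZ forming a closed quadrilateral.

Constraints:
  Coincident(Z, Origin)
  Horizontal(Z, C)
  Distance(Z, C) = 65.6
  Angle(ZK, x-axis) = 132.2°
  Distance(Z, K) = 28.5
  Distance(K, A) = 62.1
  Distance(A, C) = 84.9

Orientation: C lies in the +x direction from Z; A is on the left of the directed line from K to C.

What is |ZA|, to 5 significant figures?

72.935

Z is at the origin; ZC is horizontal with |ZC| = 65.6 and C in +x, so C = (65.6, 0). ZK runs at 132.2° with |ZK| = 28.5, so K = (-19.144, 21.113). A is determined by |KA| = 62.1 and |AC| = 84.9 together: it lies at the intersection of circle(K, 62.1) and circle(C, 84.9). With |KC| = 87.334, the foot of the radical line on KC is 24.479 from K and the perpendicular offset is √(62.1² − 24.479²) = 57.072. Taking the left-of-KC solution: A = (18.406, 70.574).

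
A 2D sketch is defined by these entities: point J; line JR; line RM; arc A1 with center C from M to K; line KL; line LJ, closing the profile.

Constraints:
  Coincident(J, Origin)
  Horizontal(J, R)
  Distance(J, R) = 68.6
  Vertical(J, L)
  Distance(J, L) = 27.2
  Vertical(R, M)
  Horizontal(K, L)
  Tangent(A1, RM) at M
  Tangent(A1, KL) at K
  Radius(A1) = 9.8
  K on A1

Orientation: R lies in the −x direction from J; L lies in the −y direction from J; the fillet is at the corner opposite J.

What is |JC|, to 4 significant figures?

61.32

J is at the origin; J and R share the same y with |JR| = 68.6 and R on the −x side, so R = (-68.60, 0.000). JL is vertical with |JL| = 27.2 and L on the −y side, so L = (0.000, -27.20). The virtual corner opposite J is at (-68.60, -27.20). A1 meets RM tangentially, so CM is at right angles to RM and the tangent condition forces CK to be normal to KL, with radius 9.8, so the center C sits 9.8 in from both sides at C = (-58.80, -17.40). Then |JC| = |C − J| = 61.32.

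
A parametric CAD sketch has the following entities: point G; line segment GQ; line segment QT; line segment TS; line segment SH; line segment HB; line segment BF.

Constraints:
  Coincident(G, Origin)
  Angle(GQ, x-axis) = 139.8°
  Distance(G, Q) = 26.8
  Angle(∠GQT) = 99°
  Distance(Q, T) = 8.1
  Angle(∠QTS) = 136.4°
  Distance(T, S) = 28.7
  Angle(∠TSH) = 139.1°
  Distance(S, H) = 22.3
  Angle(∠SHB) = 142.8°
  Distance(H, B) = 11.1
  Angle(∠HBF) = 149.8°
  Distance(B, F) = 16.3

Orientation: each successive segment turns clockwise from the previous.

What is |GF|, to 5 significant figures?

35.923

G is at the origin; GQ runs at 139.8° with length 26.8, so Q = (-20.470, 17.298). ∠GQT = 99.0° gives QT at 58.800° from the x-axis; with |QT| = 8.1, T = (-16.274, 24.227). ∠QTS = 136.4° gives TS at 15.200° from the x-axis; with |TS| = 28.7, S = (11.422, 31.752). ∠TSH = 139.1° gives SH at -25.700° from the x-axis; with |SH| = 22.3, H = (31.516, 22.081). ∠SHB = 142.8° gives HB at -62.900° from the x-axis; with |HB| = 11.1, B = (36.573, 12.200). ∠HBF = 149.8° gives BF at -93.100° from the x-axis; with |BF| = 16.3, F = (35.691, -4.0766). Then |GF| = |F − G| = 35.923.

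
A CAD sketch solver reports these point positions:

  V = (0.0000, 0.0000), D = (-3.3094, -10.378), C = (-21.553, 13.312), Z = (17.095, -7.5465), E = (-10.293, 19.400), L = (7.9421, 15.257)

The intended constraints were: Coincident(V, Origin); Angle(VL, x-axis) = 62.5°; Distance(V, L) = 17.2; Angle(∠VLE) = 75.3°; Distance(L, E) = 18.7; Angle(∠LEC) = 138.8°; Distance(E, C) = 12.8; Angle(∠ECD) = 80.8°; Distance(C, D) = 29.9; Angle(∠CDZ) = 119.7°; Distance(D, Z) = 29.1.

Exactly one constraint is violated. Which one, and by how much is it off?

Distance(D, Z) = 29.1 — off by 8.50.

V = (0.00, 0.00) ✓; VL at 62.50° ✓; |VL| = 17.20 ✓; ∠VLE = 75.30° ✓; |LE| = 18.70 ✓; ∠LEC = 138.8° ✓; |EC| = 12.80 ✓; ∠ECD = 80.80° ✓; |CD| = 29.90 ✓; ∠CDZ = 119.7° ✓; |DZ| = 20.60 ✗.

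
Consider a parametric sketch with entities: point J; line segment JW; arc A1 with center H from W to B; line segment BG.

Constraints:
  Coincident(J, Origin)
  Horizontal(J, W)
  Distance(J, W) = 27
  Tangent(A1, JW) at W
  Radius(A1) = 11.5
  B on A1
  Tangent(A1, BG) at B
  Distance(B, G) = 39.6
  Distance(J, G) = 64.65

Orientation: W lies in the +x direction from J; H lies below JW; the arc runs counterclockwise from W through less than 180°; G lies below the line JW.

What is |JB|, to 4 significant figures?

25.24

Checks: |HB| = 11.50 ✓; ∠(HB, BG) = 90.00° ✓; |BG| = 39.60 ✓; |JG| = 64.65 ✓.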